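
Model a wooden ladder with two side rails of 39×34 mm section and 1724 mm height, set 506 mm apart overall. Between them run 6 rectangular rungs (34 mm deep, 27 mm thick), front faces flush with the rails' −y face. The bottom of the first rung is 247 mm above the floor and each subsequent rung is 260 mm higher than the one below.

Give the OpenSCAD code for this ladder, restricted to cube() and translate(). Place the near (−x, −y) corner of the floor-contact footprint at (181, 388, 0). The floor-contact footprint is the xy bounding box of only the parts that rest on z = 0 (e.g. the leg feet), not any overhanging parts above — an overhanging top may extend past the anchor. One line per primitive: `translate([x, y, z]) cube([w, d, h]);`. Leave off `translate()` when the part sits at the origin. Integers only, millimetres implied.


translate([181, 388, 0]) cube([39, 34, 1724]);
translate([648, 388, 0]) cube([39, 34, 1724]);
translate([220, 388, 247]) cube([428, 34, 27]);
translate([220, 388, 507]) cube([428, 34, 27]);
translate([220, 388, 767]) cube([428, 34, 27]);
translate([220, 388, 1027]) cube([428, 34, 27]);
translate([220, 388, 1287]) cube([428, 34, 27]);
translate([220, 388, 1547]) cube([428, 34, 27]);


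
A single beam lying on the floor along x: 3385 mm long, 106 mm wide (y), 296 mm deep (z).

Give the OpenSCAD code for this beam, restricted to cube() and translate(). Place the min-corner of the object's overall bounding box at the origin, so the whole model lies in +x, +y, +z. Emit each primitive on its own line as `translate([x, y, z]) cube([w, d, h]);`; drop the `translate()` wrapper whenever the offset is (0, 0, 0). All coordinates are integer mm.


cube([3385, 106, 296]);


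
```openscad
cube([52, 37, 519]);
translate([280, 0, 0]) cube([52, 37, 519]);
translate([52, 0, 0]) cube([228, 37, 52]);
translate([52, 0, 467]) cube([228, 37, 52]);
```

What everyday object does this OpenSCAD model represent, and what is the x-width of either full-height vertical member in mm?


A picture frame. The border width is 52 mm.

Four thin pieces enclosing a rectangular opening — a picture frame. The two full-height stiles are 519 mm tall; the top rail sits at z = 467 and is 52 mm tall, so the border above the opening is 519 − 467 = 52 mm, matching the stile x-width.


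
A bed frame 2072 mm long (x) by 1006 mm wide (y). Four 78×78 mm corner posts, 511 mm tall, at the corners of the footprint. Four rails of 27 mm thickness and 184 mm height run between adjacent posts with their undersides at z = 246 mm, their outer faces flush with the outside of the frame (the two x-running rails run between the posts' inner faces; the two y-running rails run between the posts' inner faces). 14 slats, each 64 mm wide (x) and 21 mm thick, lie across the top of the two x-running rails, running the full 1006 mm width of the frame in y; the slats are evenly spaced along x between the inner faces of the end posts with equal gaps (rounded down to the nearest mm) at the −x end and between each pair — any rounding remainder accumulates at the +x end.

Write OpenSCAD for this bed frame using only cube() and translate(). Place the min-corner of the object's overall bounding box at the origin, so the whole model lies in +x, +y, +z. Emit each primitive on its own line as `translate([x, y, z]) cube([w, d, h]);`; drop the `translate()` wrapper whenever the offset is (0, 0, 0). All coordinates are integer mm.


// slat z = rail_z + rail_h = 246 + 184 = 430
// slat gap = ⌊(1916 − 14·64) / 15⌋ = 68
cube([78, 78, 511]);
translate([0, 928, 0]) cube([78, 78, 511]);
translate([1994, 0, 0]) cube([78, 78, 511]);
translate([1994, 928, 0]) cube([78, 78, 511]);
translate([78, 0, 246]) cube([1916, 27, 184]);
translate([78, 979, 246]) cube([1916, 27, 184]);
translate([0, 78, 246]) cube([27, 850, 184]);
translate([2045, 78, 246]) cube([27, 850, 184]);
translate([146, 0, 430]) cube([64, 1006, 21]);
translate([278, 0, 430]) cube([64, 1006, 21]);
translate([410, 0, 430]) cube([64, 1006, 21]);
translate([542, 0, 430]) cube([64, 1006, 21]);
translate([674, 0, 430]) cube([64, 1006, 21]);
translate([806, 0, 430]) cube([64, 1006, 21]);
translate([938, 0, 430]) cube([64, 1006, 21]);
translate([1070, 0, 430]) cube([64, 1006, 21]);
translate([1202, 0, 430]) cube([64, 1006, 21]);
translate([1334, 0, 430]) cube([64, 1006, 21]);
translate([1466, 0, 430]) cube([64, 1006, 21]);
translate([1598, 0, 430]) cube([64, 1006, 21]);
translate([1730, 0, 430]) cube([64, 1006, 21]);
translate([1862, 0, 430]) cube([64, 1006, 21]);


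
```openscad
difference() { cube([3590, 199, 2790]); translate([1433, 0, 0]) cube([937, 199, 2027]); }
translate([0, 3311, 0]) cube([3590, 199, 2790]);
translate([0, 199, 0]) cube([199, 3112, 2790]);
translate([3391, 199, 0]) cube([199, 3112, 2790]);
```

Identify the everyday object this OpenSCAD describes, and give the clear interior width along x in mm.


A single room. The interior width is 3192 mm.

Four walls enclosing a rectangle with a door in the front wall — a room. Outside width 3590 minus two 199 mm walls gives 3192 mm.


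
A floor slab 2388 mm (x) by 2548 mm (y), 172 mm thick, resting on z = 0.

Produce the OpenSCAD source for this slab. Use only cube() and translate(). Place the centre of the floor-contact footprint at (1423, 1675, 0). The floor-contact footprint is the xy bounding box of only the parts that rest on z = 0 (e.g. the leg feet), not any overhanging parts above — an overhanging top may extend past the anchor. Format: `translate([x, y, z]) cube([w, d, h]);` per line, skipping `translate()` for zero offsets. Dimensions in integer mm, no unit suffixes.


translate([229, 401, 0]) cube([2388, 2548, 172]);


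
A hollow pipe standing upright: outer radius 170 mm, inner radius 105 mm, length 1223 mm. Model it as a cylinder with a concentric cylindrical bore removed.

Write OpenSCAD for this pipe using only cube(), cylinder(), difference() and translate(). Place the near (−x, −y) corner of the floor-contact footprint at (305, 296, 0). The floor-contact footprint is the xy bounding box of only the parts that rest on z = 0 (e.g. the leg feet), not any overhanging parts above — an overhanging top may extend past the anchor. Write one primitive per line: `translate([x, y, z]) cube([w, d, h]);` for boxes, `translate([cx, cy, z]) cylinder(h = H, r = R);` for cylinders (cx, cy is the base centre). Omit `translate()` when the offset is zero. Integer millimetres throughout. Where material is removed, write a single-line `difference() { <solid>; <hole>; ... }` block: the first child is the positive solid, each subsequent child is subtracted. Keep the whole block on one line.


difference() { translate([475, 466, 0]) cylinder(h = 1223, r = 170); translate([475, 466, 0]) cylinder(h = 1223, r = 105); }


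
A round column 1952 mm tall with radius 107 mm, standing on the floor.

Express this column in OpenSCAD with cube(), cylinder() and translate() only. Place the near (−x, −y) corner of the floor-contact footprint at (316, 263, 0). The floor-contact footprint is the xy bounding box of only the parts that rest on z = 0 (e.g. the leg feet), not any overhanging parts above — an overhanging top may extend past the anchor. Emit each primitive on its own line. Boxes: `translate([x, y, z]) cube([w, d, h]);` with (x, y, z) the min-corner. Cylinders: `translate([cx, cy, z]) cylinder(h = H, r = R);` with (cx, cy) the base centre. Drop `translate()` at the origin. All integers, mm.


translate([423, 370, 0]) cylinder(h = 1952, r = 107);


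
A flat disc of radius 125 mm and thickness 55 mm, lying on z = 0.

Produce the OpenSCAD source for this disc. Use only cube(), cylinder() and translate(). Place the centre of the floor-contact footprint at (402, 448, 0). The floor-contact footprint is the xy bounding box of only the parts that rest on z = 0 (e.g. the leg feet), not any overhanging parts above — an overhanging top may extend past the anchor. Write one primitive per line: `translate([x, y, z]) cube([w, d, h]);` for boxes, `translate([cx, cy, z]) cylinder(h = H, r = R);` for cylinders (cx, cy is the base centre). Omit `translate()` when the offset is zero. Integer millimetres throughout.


translate([402, 448, 0]) cylinder(h = 55, r = 125);


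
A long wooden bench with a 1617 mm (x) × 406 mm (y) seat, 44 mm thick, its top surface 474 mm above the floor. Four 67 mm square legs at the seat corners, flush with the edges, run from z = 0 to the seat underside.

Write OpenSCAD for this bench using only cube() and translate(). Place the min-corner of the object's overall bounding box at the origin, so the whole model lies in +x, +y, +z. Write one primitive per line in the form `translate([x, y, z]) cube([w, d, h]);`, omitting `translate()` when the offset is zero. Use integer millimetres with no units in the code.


translate([0, 0, 430]) cube([1617, 406, 44]);
cube([67, 67, 430]);
translate([0, 339, 0]) cube([67, 67, 430]);
translate([1550, 0, 0]) cube([67, 67, 430]);
translate([1550, 339, 0]) cube([67, 67, 430]);


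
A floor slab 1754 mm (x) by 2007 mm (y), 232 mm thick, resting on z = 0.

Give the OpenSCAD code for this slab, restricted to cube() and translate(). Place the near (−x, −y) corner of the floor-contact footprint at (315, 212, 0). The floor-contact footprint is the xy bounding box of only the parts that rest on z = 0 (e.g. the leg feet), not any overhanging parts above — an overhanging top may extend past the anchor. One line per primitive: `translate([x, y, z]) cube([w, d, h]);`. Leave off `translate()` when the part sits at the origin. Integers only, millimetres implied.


translate([315, 212, 0]) cube([1754, 2007, 232]);


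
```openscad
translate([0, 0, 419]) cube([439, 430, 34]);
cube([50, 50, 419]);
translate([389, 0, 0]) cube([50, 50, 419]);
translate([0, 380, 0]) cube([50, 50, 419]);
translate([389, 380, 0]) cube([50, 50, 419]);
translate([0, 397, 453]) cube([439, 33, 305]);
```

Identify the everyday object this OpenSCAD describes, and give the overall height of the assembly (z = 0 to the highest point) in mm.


A chair. The overall height is 758 mm.

A slab on four corner posts with a tall panel at the back — a chair. The seat slab sits at z = 419 with thickness 34, and the 305 mm backrest starts at the seat top, so the overall height is 419 + 34 + 305 = 758 mm.


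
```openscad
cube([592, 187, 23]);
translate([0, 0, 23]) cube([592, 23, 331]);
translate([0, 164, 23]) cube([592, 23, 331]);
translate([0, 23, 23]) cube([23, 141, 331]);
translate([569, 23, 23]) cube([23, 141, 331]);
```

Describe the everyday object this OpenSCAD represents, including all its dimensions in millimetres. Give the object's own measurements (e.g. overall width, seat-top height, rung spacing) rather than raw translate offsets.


An open-topped rectangular box: outside dimensions 592×187×354 mm, with a uniform wall and base thickness of 23 mm. The base is a full 592×187 slab on the floor; four walls sit on top of the base. The front and back walls (the −y and +y sides) span the full width; the two side walls fit between them.


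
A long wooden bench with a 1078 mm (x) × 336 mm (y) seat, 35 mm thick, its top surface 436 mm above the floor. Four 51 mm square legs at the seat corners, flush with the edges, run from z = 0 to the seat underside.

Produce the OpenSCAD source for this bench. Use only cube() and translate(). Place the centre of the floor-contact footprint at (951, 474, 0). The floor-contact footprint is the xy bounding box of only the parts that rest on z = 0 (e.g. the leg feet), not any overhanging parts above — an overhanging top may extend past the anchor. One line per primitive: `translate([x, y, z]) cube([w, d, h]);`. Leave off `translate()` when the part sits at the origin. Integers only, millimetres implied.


translate([412, 306, 401]) cube([1078, 336, 35]);
translate([412, 306, 0]) cube([51, 51, 401]);
translate([412, 591, 0]) cube([51, 51, 401]);
translate([1439, 306, 0]) cube([51, 51, 401]);
translate([1439, 591, 0]) cube([51, 51, 401]);


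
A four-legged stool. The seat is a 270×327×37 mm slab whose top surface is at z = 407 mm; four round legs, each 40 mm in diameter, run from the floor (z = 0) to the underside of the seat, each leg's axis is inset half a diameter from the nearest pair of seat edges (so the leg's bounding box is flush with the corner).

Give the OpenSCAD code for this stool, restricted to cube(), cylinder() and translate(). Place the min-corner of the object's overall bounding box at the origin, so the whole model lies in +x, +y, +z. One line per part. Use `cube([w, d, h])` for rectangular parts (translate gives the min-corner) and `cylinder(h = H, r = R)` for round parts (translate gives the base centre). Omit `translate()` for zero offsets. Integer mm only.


translate([0, 0, 370]) cube([270, 327, 37]);
translate([20, 20, 0]) cylinder(h = 370, r = 20);
translate([250, 20, 0]) cylinder(h = 370, r = 20);
translate([20, 307, 0]) cylinder(h = 370, r = 20);
translate([250, 307, 0]) cylinder(h = 370, r = 20);


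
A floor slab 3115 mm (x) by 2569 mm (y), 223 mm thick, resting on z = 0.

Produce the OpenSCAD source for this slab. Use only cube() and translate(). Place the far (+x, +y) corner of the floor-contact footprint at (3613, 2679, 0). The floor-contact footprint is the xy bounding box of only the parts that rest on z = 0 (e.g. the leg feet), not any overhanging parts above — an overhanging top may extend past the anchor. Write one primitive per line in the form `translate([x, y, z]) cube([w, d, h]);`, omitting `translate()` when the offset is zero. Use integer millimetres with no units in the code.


translate([498, 110, 0]) cube([3115, 2569, 223]);


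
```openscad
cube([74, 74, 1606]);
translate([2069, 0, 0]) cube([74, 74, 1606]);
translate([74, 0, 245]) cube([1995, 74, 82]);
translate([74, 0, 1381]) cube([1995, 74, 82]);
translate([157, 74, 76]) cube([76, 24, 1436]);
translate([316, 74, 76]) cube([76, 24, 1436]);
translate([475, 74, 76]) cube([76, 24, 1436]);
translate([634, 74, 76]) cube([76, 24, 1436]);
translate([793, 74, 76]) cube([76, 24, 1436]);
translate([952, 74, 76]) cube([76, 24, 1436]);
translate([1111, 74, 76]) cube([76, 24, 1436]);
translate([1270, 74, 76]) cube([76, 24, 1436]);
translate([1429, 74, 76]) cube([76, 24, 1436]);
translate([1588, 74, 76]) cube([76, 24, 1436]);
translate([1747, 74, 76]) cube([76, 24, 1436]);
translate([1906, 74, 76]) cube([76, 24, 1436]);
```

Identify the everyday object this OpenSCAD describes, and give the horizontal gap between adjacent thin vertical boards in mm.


A fence section. The picket gap is 83 mm.

Two posts, two rails, 12 pickets — a fence section. Span 1995 mm holds 12 pickets of 76 mm with 13 equal gaps: ⌊(1995 − 12·76) / 13⌋ = 83 mm.


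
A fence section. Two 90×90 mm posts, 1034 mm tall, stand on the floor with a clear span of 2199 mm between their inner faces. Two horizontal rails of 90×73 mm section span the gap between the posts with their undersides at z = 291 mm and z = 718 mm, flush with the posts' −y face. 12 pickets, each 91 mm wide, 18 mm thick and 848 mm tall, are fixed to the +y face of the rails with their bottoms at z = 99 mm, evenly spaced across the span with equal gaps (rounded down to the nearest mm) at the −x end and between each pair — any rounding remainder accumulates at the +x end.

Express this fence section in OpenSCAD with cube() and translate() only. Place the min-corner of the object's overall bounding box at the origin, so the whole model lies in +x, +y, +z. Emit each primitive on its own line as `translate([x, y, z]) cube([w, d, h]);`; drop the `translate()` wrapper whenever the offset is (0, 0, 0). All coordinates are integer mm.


cube([90, 90, 1034]);
translate([2289, 0, 0]) cube([90, 90, 1034]);
translate([90, 0, 291]) cube([2199, 90, 73]);
translate([90, 0, 718]) cube([2199, 90, 73]);
translate([175, 90, 99]) cube([91, 18, 848]);
translate([351, 90, 99]) cube([91, 18, 848]);
translate([527, 90, 99]) cube([91, 18, 848]);
translate([703, 90, 99]) cube([91, 18, 848]);
translate([879, 90, 99]) cube([91, 18, 848]);
translate([1055, 90, 99]) cube([91, 18, 848]);
translate([1231, 90, 99]) cube([91, 18, 848]);
translate([1407, 90, 99]) cube([91, 18, 848]);
translate([1583, 90, 99]) cube([91, 18, 848]);
translate([1759, 90, 99]) cube([91, 18, 848]);
translate([1935, 90, 99]) cube([91, 18, 848]);
translate([2111, 90, 99]) cube([91, 18, 848]);


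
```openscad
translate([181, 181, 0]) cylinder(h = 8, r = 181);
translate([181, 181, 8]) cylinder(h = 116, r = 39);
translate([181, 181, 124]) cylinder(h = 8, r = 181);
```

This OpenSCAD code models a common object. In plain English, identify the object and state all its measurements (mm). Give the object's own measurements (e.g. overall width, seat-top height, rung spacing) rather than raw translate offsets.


A spool: two coaxial disc flanges of radius 181 mm and thickness 8 mm, joined by a core cylinder of radius 39 mm and height 116 mm. The lower flange rests on z = 0 and the three cylinders share a vertical axis.


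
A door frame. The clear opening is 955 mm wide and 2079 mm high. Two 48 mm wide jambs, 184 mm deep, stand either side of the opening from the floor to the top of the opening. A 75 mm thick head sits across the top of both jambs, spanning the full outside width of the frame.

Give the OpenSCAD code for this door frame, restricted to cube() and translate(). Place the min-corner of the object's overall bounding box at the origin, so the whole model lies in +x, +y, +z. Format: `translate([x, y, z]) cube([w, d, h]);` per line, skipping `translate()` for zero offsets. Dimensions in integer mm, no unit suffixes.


cube([48, 184, 2079]);
translate([1003, 0, 0]) cube([48, 184, 2079]);
translate([0, 0, 2079]) cube([1051, 184, 75]);


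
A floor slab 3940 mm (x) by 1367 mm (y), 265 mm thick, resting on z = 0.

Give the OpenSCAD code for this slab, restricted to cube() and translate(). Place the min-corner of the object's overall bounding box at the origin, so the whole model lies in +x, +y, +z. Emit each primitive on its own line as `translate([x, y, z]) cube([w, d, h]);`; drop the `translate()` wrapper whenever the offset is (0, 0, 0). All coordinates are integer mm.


cube([3940, 1367, 265]);


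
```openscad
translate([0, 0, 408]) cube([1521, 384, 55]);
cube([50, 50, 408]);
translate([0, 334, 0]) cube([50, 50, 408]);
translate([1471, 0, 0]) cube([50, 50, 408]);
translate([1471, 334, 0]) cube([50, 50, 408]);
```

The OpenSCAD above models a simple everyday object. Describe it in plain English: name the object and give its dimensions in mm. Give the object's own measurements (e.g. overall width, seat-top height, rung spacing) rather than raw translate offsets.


A long wooden bench with a 1521 mm (x) × 384 mm (y) seat, 55 mm thick, its top surface 463 mm above the floor. Four 50 mm square legs at the seat corners, flush with the edges, run from z = 0 to the seat underside.


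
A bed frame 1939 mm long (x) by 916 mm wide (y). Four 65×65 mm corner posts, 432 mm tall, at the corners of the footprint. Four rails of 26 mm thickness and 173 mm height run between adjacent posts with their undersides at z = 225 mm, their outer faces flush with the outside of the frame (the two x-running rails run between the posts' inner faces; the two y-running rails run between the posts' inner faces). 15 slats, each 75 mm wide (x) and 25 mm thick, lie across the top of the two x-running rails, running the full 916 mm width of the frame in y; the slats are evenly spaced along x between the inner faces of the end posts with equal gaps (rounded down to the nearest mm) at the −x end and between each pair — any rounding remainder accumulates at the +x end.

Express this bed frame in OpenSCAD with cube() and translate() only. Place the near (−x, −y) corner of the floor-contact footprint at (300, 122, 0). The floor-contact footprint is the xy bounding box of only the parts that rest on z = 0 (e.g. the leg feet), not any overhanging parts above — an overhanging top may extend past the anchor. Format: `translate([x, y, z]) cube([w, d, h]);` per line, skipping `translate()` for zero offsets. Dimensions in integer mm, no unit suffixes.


translate([300, 122, 0]) cube([65, 65, 432]);
translate([300, 973, 0]) cube([65, 65, 432]);
translate([2174, 122, 0]) cube([65, 65, 432]);
translate([2174, 973, 0]) cube([65, 65, 432]);
translate([365, 122, 225]) cube([1809, 26, 173]);
translate([365, 1012, 225]) cube([1809, 26, 173]);
translate([300, 187, 225]) cube([26, 786, 173]);
translate([2213, 187, 225]) cube([26, 786, 173]);
translate([407, 122, 398]) cube([75, 916, 25]);
translate([524, 122, 398]) cube([75, 916, 25]);
translate([641, 122, 398]) cube([75, 916, 25]);
translate([758, 122, 398]) cube([75, 916, 25]);
translate([875, 122, 398]) cube([75, 916, 25]);
translate([992, 122, 398]) cube([75, 916, 25]);
translate([1109, 122, 398]) cube([75, 916, 25]);
translate([1226, 122, 398]) cube([75, 916, 25]);
translate([1343, 122, 398]) cube([75, 916, 25]);
translate([1460, 122, 398]) cube([75, 916, 25]);
translate([1577, 122, 398]) cube([75, 916, 25]);
translate([1694, 122, 398]) cube([75, 916, 25]);
translate([1811, 122, 398]) cube([75, 916, 25]);
translate([1928, 122, 398]) cube([75, 916, 25]);
translate([2045, 122, 398]) cube([75, 916, 25]);


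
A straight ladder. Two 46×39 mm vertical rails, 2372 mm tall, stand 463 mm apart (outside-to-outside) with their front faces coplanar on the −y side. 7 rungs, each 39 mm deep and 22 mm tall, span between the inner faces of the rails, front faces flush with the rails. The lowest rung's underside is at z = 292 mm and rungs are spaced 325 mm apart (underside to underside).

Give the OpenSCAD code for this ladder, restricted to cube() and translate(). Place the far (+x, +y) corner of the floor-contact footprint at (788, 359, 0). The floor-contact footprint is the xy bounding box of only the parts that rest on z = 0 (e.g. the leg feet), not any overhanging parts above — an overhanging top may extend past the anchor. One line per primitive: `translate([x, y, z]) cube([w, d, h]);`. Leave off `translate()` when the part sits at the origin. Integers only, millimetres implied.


// rung span = 463 - 2*46 = 371
// rung[k] z = 292 + k*325
translate([325, 320, 0]) cube([46, 39, 2372]);
translate([742, 320, 0]) cube([46, 39, 2372]);
translate([371, 320, 292]) cube([371, 39, 22]);
translate([371, 320, 617]) cube([371, 39, 22]);
translate([371, 320, 942]) cube([371, 39, 22]);
translate([371, 320, 1267]) cube([371, 39, 22]);
translate([371, 320, 1592]) cube([371, 39, 22]);
translate([371, 320, 1917]) cube([371, 39, 22]);
translate([371, 320, 2242]) cube([371, 39, 22]);


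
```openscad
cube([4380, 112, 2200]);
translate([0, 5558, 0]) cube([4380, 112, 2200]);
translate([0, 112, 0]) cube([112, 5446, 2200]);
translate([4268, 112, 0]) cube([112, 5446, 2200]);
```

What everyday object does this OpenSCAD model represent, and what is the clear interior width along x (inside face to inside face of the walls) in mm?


A house (or room) frame. The interior width is 4156 mm.

Four 2200 mm walls enclosing a rectangle with no floor or roof — a room or house frame. Outside width is 4380 mm and wall thickness is 112 mm, so the interior width is 4380 − 2 × 112 = 4156 mm.


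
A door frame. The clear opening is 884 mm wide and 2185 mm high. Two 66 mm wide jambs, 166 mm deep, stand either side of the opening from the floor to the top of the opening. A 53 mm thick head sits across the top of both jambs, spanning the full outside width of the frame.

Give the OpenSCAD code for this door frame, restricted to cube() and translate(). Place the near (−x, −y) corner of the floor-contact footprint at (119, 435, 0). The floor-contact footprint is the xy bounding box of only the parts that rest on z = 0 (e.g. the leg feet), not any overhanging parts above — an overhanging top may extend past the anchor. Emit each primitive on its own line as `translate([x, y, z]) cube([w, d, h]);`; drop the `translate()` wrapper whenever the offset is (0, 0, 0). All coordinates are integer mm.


translate([119, 435, 0]) cube([66, 166, 2185]);
translate([1069, 435, 0]) cube([66, 166, 2185]);
translate([119, 435, 2185]) cube([1016, 166, 53]);


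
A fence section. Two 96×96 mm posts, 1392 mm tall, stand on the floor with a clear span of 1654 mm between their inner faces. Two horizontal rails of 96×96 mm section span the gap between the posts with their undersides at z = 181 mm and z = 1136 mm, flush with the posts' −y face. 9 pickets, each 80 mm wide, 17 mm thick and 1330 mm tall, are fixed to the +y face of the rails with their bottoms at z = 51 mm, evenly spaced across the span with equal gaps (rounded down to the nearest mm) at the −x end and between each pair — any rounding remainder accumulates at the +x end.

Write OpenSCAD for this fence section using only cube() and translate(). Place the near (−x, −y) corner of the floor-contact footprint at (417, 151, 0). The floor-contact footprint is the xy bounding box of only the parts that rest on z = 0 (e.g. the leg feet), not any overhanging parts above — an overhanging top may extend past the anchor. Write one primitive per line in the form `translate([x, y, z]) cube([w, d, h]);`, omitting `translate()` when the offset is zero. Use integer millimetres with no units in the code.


translate([417, 151, 0]) cube([96, 96, 1392]);
translate([2167, 151, 0]) cube([96, 96, 1392]);
translate([513, 151, 181]) cube([1654, 96, 96]);
translate([513, 151, 1136]) cube([1654, 96, 96]);
translate([606, 247, 51]) cube([80, 17, 1330]);
translate([779, 247, 51]) cube([80, 17, 1330]);
translate([952, 247, 51]) cube([80, 17, 1330]);
translate([1125, 247, 51]) cube([80, 17, 1330]);
translate([1298, 247, 51]) cube([80, 17, 1330]);
translate([1471, 247, 51]) cube([80, 17, 1330]);
translate([1644, 247, 51]) cube([80, 17, 1330]);
translate([1817, 247, 51]) cube([80, 17, 1330]);
translate([1990, 247, 51]) cube([80, 17, 1330]);


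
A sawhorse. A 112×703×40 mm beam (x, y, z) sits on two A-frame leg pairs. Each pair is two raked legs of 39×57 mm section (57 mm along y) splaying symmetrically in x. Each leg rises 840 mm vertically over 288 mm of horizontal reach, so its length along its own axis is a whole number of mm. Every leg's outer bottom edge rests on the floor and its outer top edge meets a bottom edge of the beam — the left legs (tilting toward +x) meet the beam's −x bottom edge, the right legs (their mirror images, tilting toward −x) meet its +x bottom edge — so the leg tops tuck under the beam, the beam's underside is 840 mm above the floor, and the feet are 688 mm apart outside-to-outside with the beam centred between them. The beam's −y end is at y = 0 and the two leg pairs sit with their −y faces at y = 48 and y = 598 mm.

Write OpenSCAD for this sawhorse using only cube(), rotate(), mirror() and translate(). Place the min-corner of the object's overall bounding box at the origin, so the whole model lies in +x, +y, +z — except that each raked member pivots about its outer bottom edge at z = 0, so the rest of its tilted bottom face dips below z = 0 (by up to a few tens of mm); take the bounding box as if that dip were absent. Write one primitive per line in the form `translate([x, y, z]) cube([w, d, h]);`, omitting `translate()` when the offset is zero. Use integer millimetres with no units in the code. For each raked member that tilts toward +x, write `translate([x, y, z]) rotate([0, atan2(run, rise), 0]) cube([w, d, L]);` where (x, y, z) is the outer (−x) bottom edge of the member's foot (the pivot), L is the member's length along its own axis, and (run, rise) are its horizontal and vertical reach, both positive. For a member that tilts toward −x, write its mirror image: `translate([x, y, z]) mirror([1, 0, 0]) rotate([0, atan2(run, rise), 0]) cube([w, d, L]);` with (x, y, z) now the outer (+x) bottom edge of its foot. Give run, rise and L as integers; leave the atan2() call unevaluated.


translate([288, 0, 840]) cube([112, 703, 40]);
translate([0, 48, 0]) rotate([0, atan2(288, 840), 0]) cube([39, 57, 888]);
translate([688, 48, 0]) mirror([1, 0, 0]) rotate([0, atan2(288, 840), 0]) cube([39, 57, 888]);
translate([0, 598, 0]) rotate([0, atan2(288, 840), 0]) cube([39, 57, 888]);
translate([688, 598, 0]) mirror([1, 0, 0]) rotate([0, atan2(288, 840), 0]) cube([39, 57, 888]);


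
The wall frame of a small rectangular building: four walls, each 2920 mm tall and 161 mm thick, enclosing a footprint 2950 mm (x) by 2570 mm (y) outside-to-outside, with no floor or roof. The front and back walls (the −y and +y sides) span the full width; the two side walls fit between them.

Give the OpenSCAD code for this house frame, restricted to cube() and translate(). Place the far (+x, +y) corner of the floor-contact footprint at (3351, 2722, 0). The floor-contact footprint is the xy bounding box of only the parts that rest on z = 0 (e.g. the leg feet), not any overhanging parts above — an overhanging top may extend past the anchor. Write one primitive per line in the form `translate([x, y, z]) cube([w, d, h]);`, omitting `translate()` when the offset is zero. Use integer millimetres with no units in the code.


translate([401, 152, 0]) cube([2950, 161, 2920]);
translate([401, 2561, 0]) cube([2950, 161, 2920]);
translate([401, 313, 0]) cube([161, 2248, 2920]);
translate([3190, 313, 0]) cube([161, 2248, 2920]);


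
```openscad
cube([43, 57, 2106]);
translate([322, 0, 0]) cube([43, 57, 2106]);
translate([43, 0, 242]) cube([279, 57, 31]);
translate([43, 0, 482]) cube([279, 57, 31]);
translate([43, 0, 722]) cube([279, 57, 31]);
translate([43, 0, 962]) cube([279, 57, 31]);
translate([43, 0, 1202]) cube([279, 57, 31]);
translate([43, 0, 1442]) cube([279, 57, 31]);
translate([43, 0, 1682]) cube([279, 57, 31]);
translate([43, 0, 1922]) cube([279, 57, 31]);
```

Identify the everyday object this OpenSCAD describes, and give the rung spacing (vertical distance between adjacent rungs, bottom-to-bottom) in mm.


A ladder. The rung spacing is 240 mm.

Two tall 43×57 posts with 8 short bars between them — a ladder. Adjacent rungs sit at z = 242 and z = 482, so the spacing is 482 − 242 = 240 mm.


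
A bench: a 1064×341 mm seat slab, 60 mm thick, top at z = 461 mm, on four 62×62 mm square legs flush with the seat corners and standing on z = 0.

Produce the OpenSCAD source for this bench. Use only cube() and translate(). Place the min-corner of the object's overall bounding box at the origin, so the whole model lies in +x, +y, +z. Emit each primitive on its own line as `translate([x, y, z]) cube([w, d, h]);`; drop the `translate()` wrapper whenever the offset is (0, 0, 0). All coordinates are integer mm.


translate([0, 0, 401]) cube([1064, 341, 60]);
cube([62, 62, 401]);
translate([0, 279, 0]) cube([62, 62, 401]);
translate([1002, 0, 0]) cube([62, 62, 401]);
translate([1002, 279, 0]) cube([62, 62, 401]);


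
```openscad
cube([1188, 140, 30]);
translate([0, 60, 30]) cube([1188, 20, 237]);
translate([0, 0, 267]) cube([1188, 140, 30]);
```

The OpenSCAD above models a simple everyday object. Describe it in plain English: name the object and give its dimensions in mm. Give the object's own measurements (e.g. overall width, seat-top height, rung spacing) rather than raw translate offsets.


An I-beam lying along x, 1188 mm long. Overall section height 297 mm. Two flanges 140 mm wide (y) and 30 mm thick, one on the floor and one at the top; a web 20 mm thick runs between them, centred on the flange width.


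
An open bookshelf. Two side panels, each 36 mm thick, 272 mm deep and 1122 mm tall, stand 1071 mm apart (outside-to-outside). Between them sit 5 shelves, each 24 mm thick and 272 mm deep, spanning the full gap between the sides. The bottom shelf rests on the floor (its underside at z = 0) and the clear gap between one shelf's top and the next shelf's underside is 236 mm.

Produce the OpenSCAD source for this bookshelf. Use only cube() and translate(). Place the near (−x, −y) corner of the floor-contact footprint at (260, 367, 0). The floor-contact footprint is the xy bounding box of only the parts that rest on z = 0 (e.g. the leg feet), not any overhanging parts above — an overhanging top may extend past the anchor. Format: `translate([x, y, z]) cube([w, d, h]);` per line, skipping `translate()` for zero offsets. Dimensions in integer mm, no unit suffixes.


translate([260, 367, 0]) cube([36, 272, 1122]);
translate([1295, 367, 0]) cube([36, 272, 1122]);
translate([296, 367, 0]) cube([999, 272, 24]);
translate([296, 367, 260]) cube([999, 272, 24]);
translate([296, 367, 520]) cube([999, 272, 24]);
translate([296, 367, 780]) cube([999, 272, 24]);
translate([296, 367, 1040]) cube([999, 272, 24]);


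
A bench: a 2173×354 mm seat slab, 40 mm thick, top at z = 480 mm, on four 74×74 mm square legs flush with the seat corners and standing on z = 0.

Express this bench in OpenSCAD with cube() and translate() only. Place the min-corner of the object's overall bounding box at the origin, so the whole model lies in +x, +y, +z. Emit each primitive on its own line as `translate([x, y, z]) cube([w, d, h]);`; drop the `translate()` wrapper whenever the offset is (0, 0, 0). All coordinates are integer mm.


translate([0, 0, 440]) cube([2173, 354, 40]);
cube([74, 74, 440]);
translate([0, 280, 0]) cube([74, 74, 440]);
translate([2099, 0, 0]) cube([74, 74, 440]);
translate([2099, 280, 0]) cube([74, 74, 440]);


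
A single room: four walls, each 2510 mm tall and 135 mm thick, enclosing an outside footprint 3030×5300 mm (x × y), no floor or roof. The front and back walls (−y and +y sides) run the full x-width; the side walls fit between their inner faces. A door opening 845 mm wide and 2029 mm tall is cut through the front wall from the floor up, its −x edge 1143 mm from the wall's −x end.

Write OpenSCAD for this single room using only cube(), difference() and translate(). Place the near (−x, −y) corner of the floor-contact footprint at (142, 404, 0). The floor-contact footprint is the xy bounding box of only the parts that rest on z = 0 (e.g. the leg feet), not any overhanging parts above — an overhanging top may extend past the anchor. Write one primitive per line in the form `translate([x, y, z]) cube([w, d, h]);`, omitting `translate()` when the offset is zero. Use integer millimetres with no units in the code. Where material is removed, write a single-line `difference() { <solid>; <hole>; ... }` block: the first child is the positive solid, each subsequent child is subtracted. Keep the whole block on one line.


difference() { translate([142, 404, 0]) cube([3030, 135, 2510]); translate([1285, 404, 0]) cube([845, 135, 2029]); }
translate([142, 5569, 0]) cube([3030, 135, 2510]);
translate([142, 539, 0]) cube([135, 5030, 2510]);
translate([3037, 539, 0]) cube([135, 5030, 2510]);


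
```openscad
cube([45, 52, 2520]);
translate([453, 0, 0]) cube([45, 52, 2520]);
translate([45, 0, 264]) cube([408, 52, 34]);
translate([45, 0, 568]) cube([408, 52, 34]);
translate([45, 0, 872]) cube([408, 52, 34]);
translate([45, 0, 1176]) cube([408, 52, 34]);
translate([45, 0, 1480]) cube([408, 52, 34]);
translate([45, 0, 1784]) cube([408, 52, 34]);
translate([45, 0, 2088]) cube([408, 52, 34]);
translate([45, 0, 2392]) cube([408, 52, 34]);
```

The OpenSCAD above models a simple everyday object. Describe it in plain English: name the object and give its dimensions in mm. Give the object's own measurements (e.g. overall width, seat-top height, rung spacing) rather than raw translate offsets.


A straight ladder. Two 45×52 mm vertical rails, 2520 mm tall, stand 498 mm apart (outside-to-outside) with their front faces coplanar on the −y side. 8 rungs, each 52 mm deep and 34 mm tall, span between the inner faces of the rails, front faces flush with the rails. The lowest rung's underside is at z = 264 mm and rungs are spaced 304 mm apart (underside to underside).


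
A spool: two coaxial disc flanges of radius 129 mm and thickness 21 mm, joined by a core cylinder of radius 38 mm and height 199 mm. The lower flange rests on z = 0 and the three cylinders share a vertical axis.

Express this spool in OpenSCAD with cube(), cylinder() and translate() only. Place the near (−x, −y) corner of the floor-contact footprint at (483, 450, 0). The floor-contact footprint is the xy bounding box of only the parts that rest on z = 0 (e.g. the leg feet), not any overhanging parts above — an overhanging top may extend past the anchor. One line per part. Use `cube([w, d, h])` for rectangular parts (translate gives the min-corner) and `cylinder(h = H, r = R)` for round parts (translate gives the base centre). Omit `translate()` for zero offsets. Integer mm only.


translate([612, 579, 0]) cylinder(h = 21, r = 129);
translate([612, 579, 21]) cylinder(h = 199, r = 38);
translate([612, 579, 220]) cylinder(h = 21, r = 129);


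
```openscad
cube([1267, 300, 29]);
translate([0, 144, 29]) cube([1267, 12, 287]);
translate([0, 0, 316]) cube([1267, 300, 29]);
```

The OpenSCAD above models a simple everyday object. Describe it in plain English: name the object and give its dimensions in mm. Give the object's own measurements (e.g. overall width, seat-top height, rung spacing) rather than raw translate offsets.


An I-beam lying along x, 1267 mm long. Overall section height 345 mm. Two flanges 300 mm wide (y) and 29 mm thick, one on the floor and one at the top; a web 12 mm thick runs between them, centred on the flange width.


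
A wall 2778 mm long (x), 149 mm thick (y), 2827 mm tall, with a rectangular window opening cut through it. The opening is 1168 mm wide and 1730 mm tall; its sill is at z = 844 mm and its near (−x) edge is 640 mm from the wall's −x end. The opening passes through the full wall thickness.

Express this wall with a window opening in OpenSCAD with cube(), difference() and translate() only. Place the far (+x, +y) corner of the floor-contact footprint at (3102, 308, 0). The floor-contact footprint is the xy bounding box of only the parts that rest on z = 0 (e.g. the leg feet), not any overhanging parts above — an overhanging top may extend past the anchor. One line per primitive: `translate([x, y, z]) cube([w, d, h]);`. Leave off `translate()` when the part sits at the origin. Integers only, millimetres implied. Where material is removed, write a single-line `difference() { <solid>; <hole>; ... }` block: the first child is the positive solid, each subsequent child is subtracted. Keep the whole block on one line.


difference() { translate([324, 159, 0]) cube([2778, 149, 2827]); translate([964, 159, 844]) cube([1168, 149, 1730]); }


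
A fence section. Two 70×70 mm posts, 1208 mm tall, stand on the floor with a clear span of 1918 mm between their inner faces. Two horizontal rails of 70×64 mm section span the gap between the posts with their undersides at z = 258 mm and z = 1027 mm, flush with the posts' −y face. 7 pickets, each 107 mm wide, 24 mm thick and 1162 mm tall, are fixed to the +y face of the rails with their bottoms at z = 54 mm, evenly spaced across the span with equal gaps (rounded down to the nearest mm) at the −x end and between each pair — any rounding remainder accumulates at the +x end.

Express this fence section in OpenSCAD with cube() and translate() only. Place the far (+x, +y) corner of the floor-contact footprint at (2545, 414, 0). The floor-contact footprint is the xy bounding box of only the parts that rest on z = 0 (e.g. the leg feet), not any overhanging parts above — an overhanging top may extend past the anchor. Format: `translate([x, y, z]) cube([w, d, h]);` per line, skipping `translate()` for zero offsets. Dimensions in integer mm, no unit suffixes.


translate([487, 344, 0]) cube([70, 70, 1208]);
translate([2475, 344, 0]) cube([70, 70, 1208]);
translate([557, 344, 258]) cube([1918, 70, 64]);
translate([557, 344, 1027]) cube([1918, 70, 64]);
translate([703, 414, 54]) cube([107, 24, 1162]);
translate([956, 414, 54]) cube([107, 24, 1162]);
translate([1209, 414, 54]) cube([107, 24, 1162]);
translate([1462, 414, 54]) cube([107, 24, 1162]);
translate([1715, 414, 54]) cube([107, 24, 1162]);
translate([1968, 414, 54]) cube([107, 24, 1162]);
translate([2221, 414, 54]) cube([107, 24, 1162]);
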